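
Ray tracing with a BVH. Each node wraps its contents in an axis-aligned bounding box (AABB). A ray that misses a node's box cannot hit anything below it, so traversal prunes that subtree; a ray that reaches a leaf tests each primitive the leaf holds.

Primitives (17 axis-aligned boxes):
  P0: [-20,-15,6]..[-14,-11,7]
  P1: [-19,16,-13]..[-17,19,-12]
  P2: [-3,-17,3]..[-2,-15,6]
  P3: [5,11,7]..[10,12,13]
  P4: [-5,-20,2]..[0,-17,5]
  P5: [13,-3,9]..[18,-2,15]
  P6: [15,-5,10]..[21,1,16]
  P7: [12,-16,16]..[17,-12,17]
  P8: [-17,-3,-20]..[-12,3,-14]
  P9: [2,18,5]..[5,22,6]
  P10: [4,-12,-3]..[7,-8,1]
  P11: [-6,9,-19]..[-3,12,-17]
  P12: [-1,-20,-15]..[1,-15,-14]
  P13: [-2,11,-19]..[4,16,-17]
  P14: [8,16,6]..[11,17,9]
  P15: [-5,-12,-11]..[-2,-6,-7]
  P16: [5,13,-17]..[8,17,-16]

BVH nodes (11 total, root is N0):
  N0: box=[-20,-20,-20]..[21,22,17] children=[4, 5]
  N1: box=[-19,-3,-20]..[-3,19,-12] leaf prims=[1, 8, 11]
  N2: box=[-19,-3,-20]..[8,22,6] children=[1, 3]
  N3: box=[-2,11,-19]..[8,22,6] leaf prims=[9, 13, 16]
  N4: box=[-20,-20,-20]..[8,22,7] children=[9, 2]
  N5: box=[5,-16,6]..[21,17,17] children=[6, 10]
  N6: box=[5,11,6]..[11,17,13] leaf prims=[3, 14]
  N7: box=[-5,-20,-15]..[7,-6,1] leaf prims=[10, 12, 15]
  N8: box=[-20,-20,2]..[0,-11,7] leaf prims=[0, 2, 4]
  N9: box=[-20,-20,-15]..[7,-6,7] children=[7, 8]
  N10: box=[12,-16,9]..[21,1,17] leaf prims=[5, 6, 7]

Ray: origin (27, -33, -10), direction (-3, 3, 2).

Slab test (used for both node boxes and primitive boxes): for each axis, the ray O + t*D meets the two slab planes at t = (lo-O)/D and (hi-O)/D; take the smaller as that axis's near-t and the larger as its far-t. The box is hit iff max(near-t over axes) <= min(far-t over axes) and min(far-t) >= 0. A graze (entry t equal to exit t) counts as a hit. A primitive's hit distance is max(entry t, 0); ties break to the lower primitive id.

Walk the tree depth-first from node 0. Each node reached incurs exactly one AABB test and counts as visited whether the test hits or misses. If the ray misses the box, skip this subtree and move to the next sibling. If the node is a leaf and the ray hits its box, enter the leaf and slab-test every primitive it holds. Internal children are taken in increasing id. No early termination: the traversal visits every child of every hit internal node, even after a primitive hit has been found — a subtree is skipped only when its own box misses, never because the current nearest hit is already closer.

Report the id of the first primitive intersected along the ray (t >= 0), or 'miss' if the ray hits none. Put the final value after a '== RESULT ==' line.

Walk:
N0 x:[2,47/3] y:[13/3,55/3] z:[-5,27/2] -> hit [13/3,27/2], descend [4, 5]
  N4 x:[19/3,47/3] y:[13/3,55/3] z:[-5,17/2] -> hit [19/3,17/2], descend [2, 9]
    N2 x:[19/3,46/3] y:[10,55/3] z:[-5,8] -> miss, prune
    N9 x:[20/3,47/3] y:[13/3,9] z:[-5/2,17/2] -> hit [20/3,17/2], descend [7, 8]
      N7 x:[20/3,32/3] y:[13/3,9] z:[-5/2,11/2] -> miss, prune
      N8 x:[9,47/3] y:[13/3,22/3] z:[6,17/2] -> miss, prune
  N5 x:[2,22/3] y:[17/3,50/3] z:[8,27/2] -> miss, prune

Summary -> nodes [0, 4, 2, 9, 7, 8, 5]; box-tests=7; leaf-entries=0; first=miss

== RESULT ==
miss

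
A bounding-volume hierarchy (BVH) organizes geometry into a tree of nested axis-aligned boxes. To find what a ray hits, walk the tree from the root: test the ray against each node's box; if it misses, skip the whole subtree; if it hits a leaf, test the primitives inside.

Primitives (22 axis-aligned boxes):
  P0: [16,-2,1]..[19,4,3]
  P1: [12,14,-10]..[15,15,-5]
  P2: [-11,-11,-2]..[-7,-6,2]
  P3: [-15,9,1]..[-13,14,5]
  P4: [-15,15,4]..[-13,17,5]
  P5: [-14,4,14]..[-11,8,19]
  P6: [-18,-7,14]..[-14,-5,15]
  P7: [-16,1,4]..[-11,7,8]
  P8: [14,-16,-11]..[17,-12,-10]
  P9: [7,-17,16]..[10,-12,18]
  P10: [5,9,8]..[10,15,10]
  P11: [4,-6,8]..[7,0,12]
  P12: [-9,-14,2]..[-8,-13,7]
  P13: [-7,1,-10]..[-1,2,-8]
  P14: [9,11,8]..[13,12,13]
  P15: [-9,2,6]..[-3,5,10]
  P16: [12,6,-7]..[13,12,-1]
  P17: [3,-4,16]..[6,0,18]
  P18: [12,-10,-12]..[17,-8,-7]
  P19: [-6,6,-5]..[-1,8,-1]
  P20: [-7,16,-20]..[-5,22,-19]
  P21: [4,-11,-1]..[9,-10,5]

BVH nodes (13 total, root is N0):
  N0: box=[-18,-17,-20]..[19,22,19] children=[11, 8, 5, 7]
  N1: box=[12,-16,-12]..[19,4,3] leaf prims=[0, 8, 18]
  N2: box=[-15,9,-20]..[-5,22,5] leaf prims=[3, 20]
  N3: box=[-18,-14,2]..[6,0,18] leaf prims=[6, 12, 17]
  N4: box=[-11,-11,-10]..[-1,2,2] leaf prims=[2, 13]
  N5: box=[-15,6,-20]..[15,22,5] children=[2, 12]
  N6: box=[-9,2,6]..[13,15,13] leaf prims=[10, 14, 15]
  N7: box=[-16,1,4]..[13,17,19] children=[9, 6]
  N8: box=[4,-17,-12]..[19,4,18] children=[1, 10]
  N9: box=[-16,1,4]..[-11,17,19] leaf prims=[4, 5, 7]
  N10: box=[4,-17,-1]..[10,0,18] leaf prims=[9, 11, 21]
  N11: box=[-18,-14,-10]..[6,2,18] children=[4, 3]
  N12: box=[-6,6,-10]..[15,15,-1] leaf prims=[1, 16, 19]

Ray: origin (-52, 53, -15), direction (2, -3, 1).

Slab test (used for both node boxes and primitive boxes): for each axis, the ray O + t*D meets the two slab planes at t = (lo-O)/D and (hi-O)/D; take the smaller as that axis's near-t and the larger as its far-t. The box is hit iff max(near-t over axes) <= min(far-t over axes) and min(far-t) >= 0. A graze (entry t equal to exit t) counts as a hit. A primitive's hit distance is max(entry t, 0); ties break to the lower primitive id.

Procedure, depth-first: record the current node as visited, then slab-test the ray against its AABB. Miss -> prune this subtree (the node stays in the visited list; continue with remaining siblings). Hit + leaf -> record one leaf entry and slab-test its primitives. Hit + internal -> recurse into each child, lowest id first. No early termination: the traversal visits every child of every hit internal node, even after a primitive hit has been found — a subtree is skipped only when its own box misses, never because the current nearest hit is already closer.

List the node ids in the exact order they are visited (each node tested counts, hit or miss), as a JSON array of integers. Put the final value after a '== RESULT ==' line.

Traverse from the root:
N0 x:[17,71/2] y:[31/3,70/3] z:[-5,34] -> hit [17,70/3], descend [5, 7, 8, 11]
  N5 x:[37/2,67/2] y:[31/3,47/3] z:[-5,20] -> miss, prune
  N7 x:[18,65/2] y:[12,52/3] z:[19,34] -> miss, prune
  N8 x:[28,71/2] y:[49/3,70/3] z:[3,33] -> miss, prune
  N11 x:[17,29] y:[17,67/3] z:[5,33] -> hit [17,67/3], descend [3, 4]
    N3 x:[17,29] y:[53/3,67/3] z:[17,33] -> hit [53/3,67/3] leaf, test {P6(miss), P12@t=22, P17(miss)}
    N4 x:[41/2,51/2] y:[17,64/3] z:[5,17] -> miss, prune

Summary -> nodes [0, 5, 7, 8, 11, 3, 4]; box-tests=7; leaf-entries=1; first=P12

== RESULT ==
[0, 5, 7, 8, 11, 3, 4]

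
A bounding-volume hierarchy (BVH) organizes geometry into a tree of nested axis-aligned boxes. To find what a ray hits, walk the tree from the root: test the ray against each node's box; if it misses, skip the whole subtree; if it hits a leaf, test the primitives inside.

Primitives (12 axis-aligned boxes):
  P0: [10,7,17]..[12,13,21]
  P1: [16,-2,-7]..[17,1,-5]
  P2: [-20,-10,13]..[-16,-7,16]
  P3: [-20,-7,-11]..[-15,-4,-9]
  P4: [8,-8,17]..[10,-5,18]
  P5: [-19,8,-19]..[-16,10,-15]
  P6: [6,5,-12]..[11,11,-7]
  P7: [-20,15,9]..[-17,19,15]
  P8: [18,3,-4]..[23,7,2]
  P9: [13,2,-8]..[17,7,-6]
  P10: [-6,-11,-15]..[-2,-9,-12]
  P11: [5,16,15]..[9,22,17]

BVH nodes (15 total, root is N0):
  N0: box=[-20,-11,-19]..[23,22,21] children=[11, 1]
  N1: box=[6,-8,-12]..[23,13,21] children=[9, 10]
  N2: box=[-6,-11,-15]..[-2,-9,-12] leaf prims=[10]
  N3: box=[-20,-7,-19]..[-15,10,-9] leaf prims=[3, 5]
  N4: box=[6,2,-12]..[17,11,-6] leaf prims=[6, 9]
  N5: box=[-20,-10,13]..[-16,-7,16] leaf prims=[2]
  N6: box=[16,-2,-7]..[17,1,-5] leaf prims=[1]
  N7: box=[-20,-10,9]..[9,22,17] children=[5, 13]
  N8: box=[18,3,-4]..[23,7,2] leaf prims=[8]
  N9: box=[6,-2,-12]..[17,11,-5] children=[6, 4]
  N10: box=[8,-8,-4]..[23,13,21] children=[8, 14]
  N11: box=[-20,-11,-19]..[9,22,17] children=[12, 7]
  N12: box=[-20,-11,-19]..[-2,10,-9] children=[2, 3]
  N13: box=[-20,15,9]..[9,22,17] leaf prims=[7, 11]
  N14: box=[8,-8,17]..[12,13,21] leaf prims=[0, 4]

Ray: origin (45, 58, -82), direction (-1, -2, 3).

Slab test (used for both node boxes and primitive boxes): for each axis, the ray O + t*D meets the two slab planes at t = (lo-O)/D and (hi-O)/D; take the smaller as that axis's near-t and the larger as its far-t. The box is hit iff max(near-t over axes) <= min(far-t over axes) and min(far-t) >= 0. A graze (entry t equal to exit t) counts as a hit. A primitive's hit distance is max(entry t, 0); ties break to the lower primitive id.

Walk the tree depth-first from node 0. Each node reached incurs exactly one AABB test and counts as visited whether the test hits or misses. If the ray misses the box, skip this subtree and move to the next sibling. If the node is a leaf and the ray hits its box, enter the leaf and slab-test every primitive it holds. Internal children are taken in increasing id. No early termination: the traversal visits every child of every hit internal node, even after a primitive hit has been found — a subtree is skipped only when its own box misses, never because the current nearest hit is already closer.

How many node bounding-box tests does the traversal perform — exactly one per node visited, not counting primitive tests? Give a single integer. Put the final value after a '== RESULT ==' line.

Trace the traversal:
N0 x:[22,65] y:[18,69/2] z:[21,103/3] -> hit [22,103/3], descend [1, 11]
  N1 x:[22,39] y:[45/2,33] z:[70/3,103/3] -> hit [70/3,33], descend [9, 10]
    N9 x:[28,39] y:[47/2,30] z:[70/3,77/3] -> miss, prune
    N10 x:[22,37] y:[45/2,33] z:[26,103/3] -> hit [26,33], descend [8, 14]
      N8 x:[22,27] y:[51/2,55/2] z:[26,28] -> hit [26,27] leaf, test {P8@t=26}
      N14 x:[33,37] y:[45/2,33] z:[33,103/3] -> hit [33,33] leaf, test {P0(miss), P4(miss)}
  N11 x:[36,65] y:[18,69/2] z:[21,33] -> miss, prune

order=[0, 1, 9, 10, 8, 14, 11]  |boxes|=7  |leaves|=2  hit=P8

== RESULT ==
7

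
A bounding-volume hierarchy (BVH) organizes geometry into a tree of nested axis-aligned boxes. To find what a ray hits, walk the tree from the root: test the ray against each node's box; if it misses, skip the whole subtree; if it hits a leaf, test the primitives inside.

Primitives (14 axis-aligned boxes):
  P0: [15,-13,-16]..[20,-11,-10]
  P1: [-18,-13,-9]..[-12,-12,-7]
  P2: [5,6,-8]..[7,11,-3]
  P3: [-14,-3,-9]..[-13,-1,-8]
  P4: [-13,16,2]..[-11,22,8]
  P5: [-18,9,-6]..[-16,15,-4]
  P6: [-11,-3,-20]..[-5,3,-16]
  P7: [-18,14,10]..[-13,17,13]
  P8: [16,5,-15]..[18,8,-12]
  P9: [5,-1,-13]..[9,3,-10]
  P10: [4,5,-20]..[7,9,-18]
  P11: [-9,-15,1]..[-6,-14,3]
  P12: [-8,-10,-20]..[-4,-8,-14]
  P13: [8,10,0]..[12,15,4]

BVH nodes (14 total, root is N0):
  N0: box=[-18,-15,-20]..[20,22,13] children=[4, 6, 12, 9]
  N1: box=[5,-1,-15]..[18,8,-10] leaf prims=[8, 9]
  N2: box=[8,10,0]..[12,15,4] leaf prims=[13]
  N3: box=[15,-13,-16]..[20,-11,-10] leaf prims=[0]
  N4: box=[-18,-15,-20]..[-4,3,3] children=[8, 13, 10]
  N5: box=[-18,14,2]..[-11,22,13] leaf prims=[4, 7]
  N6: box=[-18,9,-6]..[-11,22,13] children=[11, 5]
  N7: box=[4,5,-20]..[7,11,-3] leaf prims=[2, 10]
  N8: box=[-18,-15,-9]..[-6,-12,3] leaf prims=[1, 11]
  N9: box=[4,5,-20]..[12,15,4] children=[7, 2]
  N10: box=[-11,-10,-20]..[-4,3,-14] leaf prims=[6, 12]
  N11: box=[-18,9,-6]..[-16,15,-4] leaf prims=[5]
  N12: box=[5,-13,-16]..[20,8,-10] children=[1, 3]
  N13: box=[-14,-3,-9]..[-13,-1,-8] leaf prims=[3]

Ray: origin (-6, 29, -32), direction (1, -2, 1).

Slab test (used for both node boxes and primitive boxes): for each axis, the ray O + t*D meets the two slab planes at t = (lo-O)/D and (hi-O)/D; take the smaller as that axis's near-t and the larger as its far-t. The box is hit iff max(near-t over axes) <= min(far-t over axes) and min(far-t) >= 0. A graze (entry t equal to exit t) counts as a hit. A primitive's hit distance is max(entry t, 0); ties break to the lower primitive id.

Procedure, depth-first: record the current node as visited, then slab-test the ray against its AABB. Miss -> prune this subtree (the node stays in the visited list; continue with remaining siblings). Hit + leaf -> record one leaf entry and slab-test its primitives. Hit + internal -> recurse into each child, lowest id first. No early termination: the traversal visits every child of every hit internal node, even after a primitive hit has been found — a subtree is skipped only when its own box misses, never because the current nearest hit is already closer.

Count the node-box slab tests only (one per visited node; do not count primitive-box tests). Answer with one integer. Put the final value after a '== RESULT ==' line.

Walk:
N0 x:[-12,26] y:[7/2,22] z:[12,45] -> hit [12,22], descend [4, 6, 9, 12]
  N4 x:[-12,2] y:[13,22] z:[12,35] -> miss, prune
  N6 x:[-12,-5] y:[7/2,10] z:[26,45] -> miss, prune
  N9 x:[10,18] y:[7,12] z:[12,36] -> hit [12,12], descend [2, 7]
    N2 x:[14,18] y:[7,19/2] z:[32,36] -> miss, prune
    N7 x:[10,13] y:[9,12] z:[12,29] -> hit [12,12] leaf, test {P2(miss), P10@t=12}
  N12 x:[11,26] y:[21/2,21] z:[16,22] -> hit [16,21], descend [1, 3]
    N1 x:[11,24] y:[21/2,15] z:[17,22] -> miss, prune
    N3 x:[21,26] y:[20,21] z:[16,22] -> hit [21,21] leaf, test {P0@t=21}

9 AABB tests over nodes [0, 4, 6, 9, 2, 7, 12, 1, 3]; 2 leaves entered; closest P10.

== RESULT ==
9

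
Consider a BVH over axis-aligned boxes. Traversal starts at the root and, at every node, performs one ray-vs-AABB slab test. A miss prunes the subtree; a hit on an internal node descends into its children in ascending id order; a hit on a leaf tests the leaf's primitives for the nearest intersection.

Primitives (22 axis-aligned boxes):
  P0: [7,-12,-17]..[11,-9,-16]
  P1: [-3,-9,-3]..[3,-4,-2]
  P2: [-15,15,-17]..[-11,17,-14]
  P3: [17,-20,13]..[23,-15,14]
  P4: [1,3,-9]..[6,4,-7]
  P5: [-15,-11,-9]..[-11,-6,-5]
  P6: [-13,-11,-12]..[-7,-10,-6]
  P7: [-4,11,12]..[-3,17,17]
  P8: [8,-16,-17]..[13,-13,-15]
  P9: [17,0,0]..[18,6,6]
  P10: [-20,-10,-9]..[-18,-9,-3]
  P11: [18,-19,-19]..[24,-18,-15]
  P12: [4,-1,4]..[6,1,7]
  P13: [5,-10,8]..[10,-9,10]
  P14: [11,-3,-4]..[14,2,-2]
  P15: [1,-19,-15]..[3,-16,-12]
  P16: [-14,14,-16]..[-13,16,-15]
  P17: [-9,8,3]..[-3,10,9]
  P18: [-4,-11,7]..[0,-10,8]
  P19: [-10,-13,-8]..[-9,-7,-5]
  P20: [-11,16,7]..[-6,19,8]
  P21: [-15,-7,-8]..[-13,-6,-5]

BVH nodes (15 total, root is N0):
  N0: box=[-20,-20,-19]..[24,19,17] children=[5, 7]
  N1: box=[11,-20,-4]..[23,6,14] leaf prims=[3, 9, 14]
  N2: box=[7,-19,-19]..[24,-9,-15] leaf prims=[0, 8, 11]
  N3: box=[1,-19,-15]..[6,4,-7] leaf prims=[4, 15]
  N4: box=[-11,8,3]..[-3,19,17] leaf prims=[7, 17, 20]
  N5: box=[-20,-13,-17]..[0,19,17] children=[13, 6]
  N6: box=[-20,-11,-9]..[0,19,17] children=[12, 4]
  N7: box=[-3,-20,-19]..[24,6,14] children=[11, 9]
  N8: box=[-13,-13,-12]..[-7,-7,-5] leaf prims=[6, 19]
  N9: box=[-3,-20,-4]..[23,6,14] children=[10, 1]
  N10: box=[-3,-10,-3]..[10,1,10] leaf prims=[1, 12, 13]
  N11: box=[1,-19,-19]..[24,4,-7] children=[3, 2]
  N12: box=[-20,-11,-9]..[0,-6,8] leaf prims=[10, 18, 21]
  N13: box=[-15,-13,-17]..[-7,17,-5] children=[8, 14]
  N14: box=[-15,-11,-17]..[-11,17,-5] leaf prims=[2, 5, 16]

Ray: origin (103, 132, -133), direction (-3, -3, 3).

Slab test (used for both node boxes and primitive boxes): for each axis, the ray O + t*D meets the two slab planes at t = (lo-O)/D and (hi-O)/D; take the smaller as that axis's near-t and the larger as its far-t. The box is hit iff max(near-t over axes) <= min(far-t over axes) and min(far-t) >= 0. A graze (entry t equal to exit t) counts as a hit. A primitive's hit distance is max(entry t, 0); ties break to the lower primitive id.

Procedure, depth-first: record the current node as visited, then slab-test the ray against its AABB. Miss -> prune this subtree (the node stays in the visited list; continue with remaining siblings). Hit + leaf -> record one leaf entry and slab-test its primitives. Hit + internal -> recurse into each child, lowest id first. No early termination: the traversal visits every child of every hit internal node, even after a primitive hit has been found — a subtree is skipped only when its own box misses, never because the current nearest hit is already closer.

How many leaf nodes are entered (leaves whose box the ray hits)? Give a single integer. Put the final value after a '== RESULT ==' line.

Traverse from the root:
N0 x:[79/3,41] y:[113/3,152/3] z:[38,50] -> hit [38,41], descend [5, 7]
  N5 x:[103/3,41] y:[113/3,145/3] z:[116/3,50] -> hit [116/3,41], descend [6, 13]
    N6 x:[103/3,41] y:[113/3,143/3] z:[124/3,50] -> miss, prune
    N13 x:[110/3,118/3] y:[115/3,145/3] z:[116/3,128/3] -> hit [116/3,118/3], descend [8, 14]
      N8 x:[110/3,116/3] y:[139/3,145/3] z:[121/3,128/3] -> miss, prune
      N14 x:[38,118/3] y:[115/3,143/3] z:[116/3,128/3] -> hit [116/3,118/3] leaf, test {P2@t=116/3, P5(miss), P16@t=39}
  N7 x:[79/3,106/3] y:[42,152/3] z:[38,49] -> miss, prune

Summary -> nodes [0, 5, 6, 13, 8, 14, 7]; box-tests=7; leaf-entries=1; first=P2

== RESULT ==
1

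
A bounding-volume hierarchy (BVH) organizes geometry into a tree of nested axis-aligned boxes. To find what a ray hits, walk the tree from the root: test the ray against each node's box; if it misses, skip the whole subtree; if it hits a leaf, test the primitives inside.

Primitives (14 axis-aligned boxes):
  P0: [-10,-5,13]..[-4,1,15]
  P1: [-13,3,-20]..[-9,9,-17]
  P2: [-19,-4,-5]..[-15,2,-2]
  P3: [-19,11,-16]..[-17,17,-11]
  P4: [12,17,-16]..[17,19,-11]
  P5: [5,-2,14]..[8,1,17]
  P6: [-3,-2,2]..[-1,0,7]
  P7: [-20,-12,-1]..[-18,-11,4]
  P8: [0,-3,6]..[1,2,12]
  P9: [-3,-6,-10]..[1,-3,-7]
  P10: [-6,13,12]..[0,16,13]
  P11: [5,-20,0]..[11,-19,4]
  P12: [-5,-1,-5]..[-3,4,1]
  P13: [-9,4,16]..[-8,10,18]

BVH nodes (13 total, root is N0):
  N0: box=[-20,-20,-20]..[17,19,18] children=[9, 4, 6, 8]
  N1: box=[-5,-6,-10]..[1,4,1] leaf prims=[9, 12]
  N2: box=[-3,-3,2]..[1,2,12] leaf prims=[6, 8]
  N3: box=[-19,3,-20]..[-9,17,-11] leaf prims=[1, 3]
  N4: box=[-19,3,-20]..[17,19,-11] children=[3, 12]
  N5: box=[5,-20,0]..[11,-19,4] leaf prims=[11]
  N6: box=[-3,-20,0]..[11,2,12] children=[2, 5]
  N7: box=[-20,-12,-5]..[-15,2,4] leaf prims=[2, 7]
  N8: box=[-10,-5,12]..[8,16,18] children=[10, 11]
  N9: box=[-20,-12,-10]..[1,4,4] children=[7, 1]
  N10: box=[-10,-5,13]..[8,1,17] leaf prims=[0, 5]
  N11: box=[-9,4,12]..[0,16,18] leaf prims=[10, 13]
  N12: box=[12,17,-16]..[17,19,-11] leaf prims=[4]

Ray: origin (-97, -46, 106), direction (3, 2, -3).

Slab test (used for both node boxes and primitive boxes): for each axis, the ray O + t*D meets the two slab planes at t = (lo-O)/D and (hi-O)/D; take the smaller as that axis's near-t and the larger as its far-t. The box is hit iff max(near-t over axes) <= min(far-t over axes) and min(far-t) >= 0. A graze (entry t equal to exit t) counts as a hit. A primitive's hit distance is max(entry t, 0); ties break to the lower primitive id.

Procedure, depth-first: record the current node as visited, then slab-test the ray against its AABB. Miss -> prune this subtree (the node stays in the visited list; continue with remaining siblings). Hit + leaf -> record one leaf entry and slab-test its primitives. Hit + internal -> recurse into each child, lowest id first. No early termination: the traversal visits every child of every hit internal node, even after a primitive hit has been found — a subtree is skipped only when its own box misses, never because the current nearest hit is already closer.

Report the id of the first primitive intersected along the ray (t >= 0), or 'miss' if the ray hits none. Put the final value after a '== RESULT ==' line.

Walk:
N0 x:[77/3,38] y:[13,65/2] z:[88/3,42] -> hit [88/3,65/2], descend [4, 6, 8, 9]
  N4 x:[26,38] y:[49/2,65/2] z:[39,42] -> miss, prune
  N6 x:[94/3,36] y:[13,24] z:[94/3,106/3] -> miss, prune
  N8 x:[29,35] y:[41/2,31] z:[88/3,94/3] -> hit [88/3,31], descend [10, 11]
    N10 x:[29,35] y:[41/2,47/2] z:[89/3,31] -> miss, prune
    N11 x:[88/3,97/3] y:[25,31] z:[88/3,94/3] -> hit [88/3,31] leaf, test {P10@t=31, P13(miss)}
  N9 x:[77/3,98/3] y:[17,25] z:[34,116/3] -> miss, prune

order=[0, 4, 6, 8, 10, 11, 9]  |boxes|=7  |leaves|=1  hit=P10

== RESULT ==
10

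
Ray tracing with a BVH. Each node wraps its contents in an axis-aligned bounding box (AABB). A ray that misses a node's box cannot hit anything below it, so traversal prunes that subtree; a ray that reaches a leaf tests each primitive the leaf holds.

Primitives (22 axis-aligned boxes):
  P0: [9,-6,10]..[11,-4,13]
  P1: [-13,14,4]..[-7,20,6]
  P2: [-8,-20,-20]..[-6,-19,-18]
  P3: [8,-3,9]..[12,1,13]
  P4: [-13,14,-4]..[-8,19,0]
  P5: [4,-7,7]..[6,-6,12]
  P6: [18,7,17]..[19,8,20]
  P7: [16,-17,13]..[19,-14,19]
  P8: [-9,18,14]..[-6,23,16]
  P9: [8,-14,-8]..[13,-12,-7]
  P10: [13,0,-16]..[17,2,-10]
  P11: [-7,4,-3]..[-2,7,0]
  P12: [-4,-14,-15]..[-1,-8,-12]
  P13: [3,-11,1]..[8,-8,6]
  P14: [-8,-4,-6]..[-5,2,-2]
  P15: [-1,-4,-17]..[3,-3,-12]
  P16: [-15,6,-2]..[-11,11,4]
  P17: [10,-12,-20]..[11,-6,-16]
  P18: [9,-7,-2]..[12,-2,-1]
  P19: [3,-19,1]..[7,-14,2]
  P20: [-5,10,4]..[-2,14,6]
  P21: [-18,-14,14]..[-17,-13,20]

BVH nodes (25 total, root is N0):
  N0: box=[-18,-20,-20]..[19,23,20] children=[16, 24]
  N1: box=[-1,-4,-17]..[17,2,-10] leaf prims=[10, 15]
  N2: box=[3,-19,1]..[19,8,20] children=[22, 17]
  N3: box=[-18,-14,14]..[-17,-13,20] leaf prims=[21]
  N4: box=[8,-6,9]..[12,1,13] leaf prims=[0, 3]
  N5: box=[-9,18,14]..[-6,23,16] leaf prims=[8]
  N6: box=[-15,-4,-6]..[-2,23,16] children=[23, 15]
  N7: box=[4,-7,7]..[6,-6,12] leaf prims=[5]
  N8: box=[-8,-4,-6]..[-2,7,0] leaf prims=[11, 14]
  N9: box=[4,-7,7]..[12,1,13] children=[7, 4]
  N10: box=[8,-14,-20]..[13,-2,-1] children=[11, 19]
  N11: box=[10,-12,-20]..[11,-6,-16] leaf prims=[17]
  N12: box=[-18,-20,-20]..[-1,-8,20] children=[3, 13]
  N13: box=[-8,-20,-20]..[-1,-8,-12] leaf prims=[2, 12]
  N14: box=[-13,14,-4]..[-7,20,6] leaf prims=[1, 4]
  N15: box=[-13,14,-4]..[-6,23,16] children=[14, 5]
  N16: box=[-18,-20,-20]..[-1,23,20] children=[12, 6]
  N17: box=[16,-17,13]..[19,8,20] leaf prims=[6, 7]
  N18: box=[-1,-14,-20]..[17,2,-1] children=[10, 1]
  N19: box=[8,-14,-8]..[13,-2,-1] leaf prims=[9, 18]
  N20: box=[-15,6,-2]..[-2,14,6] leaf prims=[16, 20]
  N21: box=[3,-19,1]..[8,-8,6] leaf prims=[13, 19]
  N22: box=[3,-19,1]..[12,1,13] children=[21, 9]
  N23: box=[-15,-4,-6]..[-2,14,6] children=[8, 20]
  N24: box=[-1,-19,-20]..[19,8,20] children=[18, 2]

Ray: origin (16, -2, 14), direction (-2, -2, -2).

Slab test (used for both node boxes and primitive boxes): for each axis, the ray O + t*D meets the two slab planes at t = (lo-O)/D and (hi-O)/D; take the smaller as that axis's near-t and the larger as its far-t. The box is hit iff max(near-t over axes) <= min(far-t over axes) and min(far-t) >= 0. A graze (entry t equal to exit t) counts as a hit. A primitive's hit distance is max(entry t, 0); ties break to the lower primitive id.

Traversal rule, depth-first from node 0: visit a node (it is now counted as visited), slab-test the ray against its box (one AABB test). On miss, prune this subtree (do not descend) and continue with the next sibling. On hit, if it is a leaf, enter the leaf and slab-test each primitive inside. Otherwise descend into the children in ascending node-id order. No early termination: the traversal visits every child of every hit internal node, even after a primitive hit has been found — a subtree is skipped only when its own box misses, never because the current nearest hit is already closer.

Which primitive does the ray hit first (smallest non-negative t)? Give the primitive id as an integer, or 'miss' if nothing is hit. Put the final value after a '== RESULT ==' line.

Traverse from the root:
N0 x:[-3/2,17] y:[-25/2,9] z:[-3,17] -> hit [-3/2,9], descend [16, 24]
  N16 x:[17/2,17] y:[-25/2,9] z:[-3,17] -> hit [17/2,9], descend [6, 12]
    N6 x:[9,31/2] y:[-25/2,1] z:[-1,10] -> miss, prune
    N12 x:[17/2,17] y:[3,9] z:[-3,17] -> hit [17/2,9], descend [3, 13]
      N3 x:[33/2,17] y:[11/2,6] z:[-3,0] -> miss, prune
      N13 x:[17/2,12] y:[3,9] z:[13,17] -> miss, prune
  N24 x:[-3/2,17/2] y:[-5,17/2] z:[-3,17] -> hit [-3/2,17/2], descend [2, 18]
    N2 x:[-3/2,13/2] y:[-5,17/2] z:[-3,13/2] -> hit [-3/2,13/2], descend [17, 22]
      N17 x:[-3/2,0] y:[-5,15/2] z:[-3,1/2] -> hit [-3/2,0] leaf, test {P6(miss), P7(miss)}
      N22 x:[2,13/2] y:[-3/2,17/2] z:[1/2,13/2] -> hit [2,13/2], descend [9, 21]
        N9 x:[2,6] y:[-3/2,5/2] z:[1/2,7/2] -> hit [2,5/2], descend [4, 7]
          N4 x:[2,4] y:[-3/2,2] z:[1/2,5/2] -> hit [2,2] leaf, test {P0(miss), P3(miss)}
          N7 x:[5,6] y:[2,5/2] z:[1,7/2] -> miss, prune
        N21 x:[4,13/2] y:[3,17/2] z:[4,13/2] -> hit [4,13/2] leaf, test {P13@t=4, P19@t=6}
    N18 x:[-1/2,17/2] y:[-2,6] z:[15/2,17] -> miss, prune

15 AABB tests over nodes [0, 16, 6, 12, 3, 13, 24, 2, 17, 22, 9, 4, 7, 21, 18]; 3 leaves entered; closest P13.

== RESULT ==
13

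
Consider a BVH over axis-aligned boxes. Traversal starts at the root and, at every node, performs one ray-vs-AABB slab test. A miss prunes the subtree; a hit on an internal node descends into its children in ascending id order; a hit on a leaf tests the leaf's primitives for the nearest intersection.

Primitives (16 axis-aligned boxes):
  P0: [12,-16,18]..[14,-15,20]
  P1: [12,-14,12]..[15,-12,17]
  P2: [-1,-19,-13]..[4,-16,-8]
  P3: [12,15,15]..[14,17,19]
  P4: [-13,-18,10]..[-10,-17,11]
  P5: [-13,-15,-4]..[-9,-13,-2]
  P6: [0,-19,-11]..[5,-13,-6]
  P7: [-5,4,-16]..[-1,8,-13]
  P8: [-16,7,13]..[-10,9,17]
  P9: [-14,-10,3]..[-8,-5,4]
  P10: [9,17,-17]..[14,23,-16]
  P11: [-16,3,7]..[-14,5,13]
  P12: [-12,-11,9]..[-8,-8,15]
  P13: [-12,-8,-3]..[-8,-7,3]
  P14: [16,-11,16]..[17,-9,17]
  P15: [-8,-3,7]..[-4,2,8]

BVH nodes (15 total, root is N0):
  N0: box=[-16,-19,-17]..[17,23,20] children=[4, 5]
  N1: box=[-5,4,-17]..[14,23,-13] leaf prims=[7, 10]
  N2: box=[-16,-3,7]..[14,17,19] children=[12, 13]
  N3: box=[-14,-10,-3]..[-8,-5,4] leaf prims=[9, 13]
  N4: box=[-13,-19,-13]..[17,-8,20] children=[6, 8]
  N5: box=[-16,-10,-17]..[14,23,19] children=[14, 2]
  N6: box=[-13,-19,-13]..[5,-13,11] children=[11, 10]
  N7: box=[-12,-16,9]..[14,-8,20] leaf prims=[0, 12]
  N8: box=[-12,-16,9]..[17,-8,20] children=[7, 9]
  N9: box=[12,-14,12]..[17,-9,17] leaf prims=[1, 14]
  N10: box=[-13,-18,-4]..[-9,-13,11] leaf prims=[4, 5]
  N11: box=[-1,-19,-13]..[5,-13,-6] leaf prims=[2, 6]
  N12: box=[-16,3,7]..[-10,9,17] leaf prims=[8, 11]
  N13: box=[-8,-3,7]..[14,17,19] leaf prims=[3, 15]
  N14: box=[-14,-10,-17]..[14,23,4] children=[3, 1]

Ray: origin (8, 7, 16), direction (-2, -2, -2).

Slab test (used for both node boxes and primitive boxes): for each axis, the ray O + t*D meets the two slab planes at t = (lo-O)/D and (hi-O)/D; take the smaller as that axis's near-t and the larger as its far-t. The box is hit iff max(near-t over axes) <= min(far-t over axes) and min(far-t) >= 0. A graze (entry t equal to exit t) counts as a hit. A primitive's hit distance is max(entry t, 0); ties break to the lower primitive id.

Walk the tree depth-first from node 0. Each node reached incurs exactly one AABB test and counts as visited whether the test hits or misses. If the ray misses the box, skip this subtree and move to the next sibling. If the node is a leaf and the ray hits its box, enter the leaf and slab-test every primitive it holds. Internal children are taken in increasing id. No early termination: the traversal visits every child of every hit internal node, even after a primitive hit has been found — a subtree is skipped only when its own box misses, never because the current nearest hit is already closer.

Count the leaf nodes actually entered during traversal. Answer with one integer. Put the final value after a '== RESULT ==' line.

Walk:
N0 x:[-9/2,12] y:[-8,13] z:[-2,33/2] -> hit [-2,12], descend [4, 5]
  N4 x:[-9/2,21/2] y:[15/2,13] z:[-2,29/2] -> hit [15/2,21/2], descend [6, 8]
    N6 x:[3/2,21/2] y:[10,13] z:[5/2,29/2] -> hit [10,21/2], descend [10, 11]
      N10 x:[17/2,21/2] y:[10,25/2] z:[5/2,10] -> hit [10,10] leaf, test {P4(miss), P5@t=10}
      N11 x:[3/2,9/2] y:[10,13] z:[11,29/2] -> miss, prune
    N8 x:[-9/2,10] y:[15/2,23/2] z:[-2,7/2] -> miss, prune
  N5 x:[-3,12] y:[-8,17/2] z:[-3/2,33/2] -> hit [-3/2,17/2], descend [2, 14]
    N2 x:[-3,12] y:[-5,5] z:[-3/2,9/2] -> hit [-3/2,9/2], descend [12, 13]
      N12 x:[9,12] y:[-1,2] z:[-1/2,9/2] -> miss, prune
      N13 x:[-3,8] y:[-5,5] z:[-3/2,9/2] -> hit [-3/2,9/2] leaf, test {P3(miss), P15(miss)}
    N14 x:[-3,11] y:[-8,17/2] z:[6,33/2] -> hit [6,17/2], descend [1, 3]
      N1 x:[-3,13/2] y:[-8,3/2] z:[29/2,33/2] -> miss, prune
      N3 x:[8,11] y:[6,17/2] z:[6,19/2] -> hit [8,17/2] leaf, test {P9(miss), P13(miss)}

order=[0, 4, 6, 10, 11, 8, 5, 2, 12, 13, 14, 1, 3]  |boxes|=13  |leaves|=3  hit=P5

== RESULT ==
3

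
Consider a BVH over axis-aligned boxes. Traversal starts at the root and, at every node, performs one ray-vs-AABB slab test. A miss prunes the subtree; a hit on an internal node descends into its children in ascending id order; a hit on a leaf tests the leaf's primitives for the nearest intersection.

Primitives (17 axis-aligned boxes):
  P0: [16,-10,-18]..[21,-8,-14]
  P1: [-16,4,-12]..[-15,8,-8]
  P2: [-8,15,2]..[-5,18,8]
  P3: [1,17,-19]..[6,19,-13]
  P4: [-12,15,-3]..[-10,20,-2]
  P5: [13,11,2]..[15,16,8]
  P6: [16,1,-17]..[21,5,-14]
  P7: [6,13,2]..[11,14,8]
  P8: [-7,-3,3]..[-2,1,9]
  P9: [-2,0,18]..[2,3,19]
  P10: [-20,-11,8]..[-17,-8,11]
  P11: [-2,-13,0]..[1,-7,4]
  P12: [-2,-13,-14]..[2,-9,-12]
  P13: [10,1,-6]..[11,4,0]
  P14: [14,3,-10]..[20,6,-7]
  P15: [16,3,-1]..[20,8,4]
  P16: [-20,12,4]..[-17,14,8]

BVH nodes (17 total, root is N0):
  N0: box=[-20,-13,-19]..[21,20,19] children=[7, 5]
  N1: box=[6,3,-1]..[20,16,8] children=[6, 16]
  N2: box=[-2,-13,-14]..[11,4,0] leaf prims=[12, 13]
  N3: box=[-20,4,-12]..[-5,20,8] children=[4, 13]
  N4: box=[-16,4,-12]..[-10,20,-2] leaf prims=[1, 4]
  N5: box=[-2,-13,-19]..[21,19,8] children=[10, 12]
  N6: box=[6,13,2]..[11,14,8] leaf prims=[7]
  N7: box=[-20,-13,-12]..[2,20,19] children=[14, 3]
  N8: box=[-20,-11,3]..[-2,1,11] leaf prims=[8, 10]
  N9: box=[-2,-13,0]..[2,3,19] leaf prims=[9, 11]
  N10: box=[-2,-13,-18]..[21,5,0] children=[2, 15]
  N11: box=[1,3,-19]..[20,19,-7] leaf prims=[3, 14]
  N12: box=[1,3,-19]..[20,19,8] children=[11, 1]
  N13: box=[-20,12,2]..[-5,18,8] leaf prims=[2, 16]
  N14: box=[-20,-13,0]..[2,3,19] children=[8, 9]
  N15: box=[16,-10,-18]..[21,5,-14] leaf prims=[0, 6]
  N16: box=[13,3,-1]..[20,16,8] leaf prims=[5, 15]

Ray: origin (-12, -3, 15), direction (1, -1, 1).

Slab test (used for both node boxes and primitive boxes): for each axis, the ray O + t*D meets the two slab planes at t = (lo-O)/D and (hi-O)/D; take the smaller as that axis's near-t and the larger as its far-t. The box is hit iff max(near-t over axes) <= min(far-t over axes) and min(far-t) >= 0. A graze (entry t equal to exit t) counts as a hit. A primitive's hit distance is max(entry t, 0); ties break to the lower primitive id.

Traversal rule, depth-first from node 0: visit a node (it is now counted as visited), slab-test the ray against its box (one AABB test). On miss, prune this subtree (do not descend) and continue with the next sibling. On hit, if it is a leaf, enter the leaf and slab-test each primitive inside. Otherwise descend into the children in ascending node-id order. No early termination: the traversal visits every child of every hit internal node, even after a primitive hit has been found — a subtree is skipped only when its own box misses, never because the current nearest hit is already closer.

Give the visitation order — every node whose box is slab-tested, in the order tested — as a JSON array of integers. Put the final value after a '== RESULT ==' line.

Trace the traversal:
N0 x:[-8,33] y:[-23,10] z:[-34,4] -> hit [-8,4], descend [5, 7]
  N5 x:[10,33] y:[-22,10] z:[-34,-7] -> miss, prune
  N7 x:[-8,14] y:[-23,10] z:[-27,4] -> hit [-8,4], descend [3, 14]
    N3 x:[-8,7] y:[-23,-7] z:[-27,-7] -> miss, prune
    N14 x:[-8,14] y:[-6,10] z:[-15,4] -> hit [-6,4], descend [8, 9]
      N8 x:[-8,10] y:[-4,8] z:[-12,-4] -> miss, prune
      N9 x:[10,14] y:[-6,10] z:[-15,4] -> miss, prune

order=[0, 5, 7, 3, 14, 8, 9]  |boxes|=7  |leaves|=0  hit=miss

== RESULT ==
[0, 5, 7, 3, 14, 8, 9]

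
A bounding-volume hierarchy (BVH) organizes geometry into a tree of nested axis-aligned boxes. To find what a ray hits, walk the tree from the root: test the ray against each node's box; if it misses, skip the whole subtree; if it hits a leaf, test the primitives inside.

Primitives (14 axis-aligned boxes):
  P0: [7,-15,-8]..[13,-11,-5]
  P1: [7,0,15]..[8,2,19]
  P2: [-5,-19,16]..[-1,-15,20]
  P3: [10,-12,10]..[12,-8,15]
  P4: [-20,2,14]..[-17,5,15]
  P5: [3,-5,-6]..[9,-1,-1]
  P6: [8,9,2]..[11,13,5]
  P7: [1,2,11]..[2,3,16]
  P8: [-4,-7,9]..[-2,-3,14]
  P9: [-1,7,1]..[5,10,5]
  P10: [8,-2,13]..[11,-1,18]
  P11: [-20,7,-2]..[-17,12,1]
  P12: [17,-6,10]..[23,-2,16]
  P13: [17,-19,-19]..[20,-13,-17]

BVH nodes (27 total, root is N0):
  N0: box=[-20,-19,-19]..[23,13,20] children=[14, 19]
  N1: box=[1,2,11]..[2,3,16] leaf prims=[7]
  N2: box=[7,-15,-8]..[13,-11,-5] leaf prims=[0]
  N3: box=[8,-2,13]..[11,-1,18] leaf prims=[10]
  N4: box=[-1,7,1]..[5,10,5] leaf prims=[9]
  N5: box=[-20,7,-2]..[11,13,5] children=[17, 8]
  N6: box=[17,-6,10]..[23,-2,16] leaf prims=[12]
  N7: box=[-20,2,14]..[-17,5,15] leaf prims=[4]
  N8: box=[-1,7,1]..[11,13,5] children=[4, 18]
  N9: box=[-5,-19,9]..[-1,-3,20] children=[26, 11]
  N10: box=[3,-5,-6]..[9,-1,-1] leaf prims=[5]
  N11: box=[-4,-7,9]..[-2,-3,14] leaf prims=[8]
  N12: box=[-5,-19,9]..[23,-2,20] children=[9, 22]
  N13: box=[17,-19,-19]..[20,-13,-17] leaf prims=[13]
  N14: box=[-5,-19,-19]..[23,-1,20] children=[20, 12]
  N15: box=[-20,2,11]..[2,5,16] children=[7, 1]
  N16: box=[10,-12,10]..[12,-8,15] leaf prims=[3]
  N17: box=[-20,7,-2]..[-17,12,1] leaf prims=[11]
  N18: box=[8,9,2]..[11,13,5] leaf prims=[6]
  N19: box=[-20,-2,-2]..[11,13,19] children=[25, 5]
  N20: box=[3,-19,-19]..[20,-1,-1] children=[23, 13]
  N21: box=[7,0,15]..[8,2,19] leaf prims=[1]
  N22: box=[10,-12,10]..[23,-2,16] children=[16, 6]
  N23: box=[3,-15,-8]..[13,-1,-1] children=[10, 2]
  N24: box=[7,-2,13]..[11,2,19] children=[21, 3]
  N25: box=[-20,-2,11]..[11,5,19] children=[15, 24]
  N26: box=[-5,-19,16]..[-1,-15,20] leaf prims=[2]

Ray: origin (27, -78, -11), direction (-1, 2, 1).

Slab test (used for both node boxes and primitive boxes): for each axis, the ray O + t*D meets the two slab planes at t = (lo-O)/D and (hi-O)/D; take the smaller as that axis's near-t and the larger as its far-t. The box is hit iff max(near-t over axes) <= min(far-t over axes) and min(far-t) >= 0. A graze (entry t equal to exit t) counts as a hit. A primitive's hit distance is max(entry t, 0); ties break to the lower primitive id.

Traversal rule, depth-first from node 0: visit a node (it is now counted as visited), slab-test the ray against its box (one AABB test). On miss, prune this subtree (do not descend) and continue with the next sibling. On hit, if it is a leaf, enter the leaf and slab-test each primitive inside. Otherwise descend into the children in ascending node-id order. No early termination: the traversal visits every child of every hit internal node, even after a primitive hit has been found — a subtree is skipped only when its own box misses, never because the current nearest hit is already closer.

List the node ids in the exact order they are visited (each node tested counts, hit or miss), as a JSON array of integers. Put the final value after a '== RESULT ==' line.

Walk:
N0 x:[4,47] y:[59/2,91/2] z:[-8,31] -> hit [59/2,31], descend [14, 19]
  N14 x:[4,32] y:[59/2,77/2] z:[-8,31] -> hit [59/2,31], descend [12, 20]
    N12 x:[4,32] y:[59/2,38] z:[20,31] -> hit [59/2,31], descend [9, 22]
      N9 x:[28,32] y:[59/2,75/2] z:[20,31] -> hit [59/2,31], descend [11, 26]
        N11 x:[29,31] y:[71/2,75/2] z:[20,25] -> miss, prune
        N26 x:[28,32] y:[59/2,63/2] z:[27,31] -> hit [59/2,31] leaf, test {P2@t=59/2}
      N22 x:[4,17] y:[33,38] z:[21,27] -> miss, prune
    N20 x:[7,24] y:[59/2,77/2] z:[-8,10] -> miss, prune
  N19 x:[16,47] y:[38,91/2] z:[9,30] -> miss, prune

9 AABB tests over nodes [0, 14, 12, 9, 11, 26, 22, 20, 19]; 1 leaf entered; closest P2.

== RESULT ==
[0, 14, 12, 9, 11, 26, 22, 20, 19]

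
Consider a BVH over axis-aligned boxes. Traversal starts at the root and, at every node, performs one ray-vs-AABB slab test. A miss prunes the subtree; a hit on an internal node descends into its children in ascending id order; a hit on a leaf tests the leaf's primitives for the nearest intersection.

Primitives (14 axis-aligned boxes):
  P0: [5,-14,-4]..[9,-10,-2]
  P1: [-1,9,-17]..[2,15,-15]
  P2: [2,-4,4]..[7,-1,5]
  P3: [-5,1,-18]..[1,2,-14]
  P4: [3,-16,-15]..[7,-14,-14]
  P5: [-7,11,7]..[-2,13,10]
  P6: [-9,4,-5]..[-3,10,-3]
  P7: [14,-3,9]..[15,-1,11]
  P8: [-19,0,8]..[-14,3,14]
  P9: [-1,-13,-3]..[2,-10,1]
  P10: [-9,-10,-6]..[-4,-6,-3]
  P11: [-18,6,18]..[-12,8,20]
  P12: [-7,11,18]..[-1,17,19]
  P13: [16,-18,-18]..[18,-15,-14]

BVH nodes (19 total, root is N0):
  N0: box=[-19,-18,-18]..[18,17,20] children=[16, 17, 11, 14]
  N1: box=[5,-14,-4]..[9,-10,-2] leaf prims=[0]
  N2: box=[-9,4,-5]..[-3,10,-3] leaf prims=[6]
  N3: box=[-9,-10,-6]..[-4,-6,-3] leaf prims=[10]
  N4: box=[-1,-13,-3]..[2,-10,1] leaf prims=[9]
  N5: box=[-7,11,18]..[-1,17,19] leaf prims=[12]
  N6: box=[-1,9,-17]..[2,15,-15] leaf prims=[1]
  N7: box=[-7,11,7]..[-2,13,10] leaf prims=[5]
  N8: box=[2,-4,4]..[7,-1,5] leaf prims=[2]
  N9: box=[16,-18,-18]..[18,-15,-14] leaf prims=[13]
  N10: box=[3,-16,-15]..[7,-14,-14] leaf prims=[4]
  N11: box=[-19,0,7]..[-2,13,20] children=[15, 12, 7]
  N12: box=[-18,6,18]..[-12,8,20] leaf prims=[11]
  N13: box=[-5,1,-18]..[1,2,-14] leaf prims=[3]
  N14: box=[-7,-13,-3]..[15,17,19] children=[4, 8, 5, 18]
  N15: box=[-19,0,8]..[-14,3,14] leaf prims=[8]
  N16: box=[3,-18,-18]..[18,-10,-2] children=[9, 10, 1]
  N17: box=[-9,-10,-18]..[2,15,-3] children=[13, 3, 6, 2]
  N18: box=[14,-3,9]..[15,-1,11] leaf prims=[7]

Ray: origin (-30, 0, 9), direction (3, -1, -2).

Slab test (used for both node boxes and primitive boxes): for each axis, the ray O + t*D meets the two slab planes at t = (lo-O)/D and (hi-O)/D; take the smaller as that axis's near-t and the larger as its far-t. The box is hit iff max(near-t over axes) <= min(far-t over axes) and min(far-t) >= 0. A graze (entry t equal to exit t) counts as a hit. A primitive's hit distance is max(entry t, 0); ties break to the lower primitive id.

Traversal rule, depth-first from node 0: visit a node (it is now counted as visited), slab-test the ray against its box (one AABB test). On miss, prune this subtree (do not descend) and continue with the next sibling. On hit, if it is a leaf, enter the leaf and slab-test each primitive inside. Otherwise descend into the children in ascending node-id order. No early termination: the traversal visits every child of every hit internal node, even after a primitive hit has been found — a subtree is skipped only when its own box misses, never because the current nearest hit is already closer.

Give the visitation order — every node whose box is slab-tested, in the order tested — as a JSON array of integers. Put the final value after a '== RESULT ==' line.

Walk:
N0 x:[11/3,16] y:[-17,18] z:[-11/2,27/2] -> hit [11/3,27/2], descend [11, 14, 16, 17]
  N11 x:[11/3,28/3] y:[-13,0] z:[-11/2,1] -> miss, prune
  N14 x:[23/3,15] y:[-17,13] z:[-5,6] -> miss, prune
  N16 x:[11,16] y:[10,18] z:[11/2,27/2] -> hit [11,27/2], descend [1, 9, 10]
    N1 x:[35/3,13] y:[10,14] z:[11/2,13/2] -> miss, prune
    N9 x:[46/3,16] y:[15,18] z:[23/2,27/2] -> miss, prune
    N10 x:[11,37/3] y:[14,16] z:[23/2,12] -> miss, prune
  N17 x:[7,32/3] y:[-15,10] z:[6,27/2] -> hit [7,10], descend [2, 3, 6, 13]
    N2 x:[7,9] y:[-10,-4] z:[6,7] -> miss, prune
    N3 x:[7,26/3] y:[6,10] z:[6,15/2] -> hit [7,15/2] leaf, test {P10@t=7}
    N6 x:[29/3,32/3] y:[-15,-9] z:[12,13] -> miss, prune
    N13 x:[25/3,31/3] y:[-2,-1] z:[23/2,27/2] -> miss, prune

order=[0, 11, 14, 16, 1, 9, 10, 17, 2, 3, 6, 13]  |boxes|=12  |leaves|=1  hit=P10

== RESULT ==
[0, 11, 14, 16, 1, 9, 10, 17, 2, 3, 6, 13]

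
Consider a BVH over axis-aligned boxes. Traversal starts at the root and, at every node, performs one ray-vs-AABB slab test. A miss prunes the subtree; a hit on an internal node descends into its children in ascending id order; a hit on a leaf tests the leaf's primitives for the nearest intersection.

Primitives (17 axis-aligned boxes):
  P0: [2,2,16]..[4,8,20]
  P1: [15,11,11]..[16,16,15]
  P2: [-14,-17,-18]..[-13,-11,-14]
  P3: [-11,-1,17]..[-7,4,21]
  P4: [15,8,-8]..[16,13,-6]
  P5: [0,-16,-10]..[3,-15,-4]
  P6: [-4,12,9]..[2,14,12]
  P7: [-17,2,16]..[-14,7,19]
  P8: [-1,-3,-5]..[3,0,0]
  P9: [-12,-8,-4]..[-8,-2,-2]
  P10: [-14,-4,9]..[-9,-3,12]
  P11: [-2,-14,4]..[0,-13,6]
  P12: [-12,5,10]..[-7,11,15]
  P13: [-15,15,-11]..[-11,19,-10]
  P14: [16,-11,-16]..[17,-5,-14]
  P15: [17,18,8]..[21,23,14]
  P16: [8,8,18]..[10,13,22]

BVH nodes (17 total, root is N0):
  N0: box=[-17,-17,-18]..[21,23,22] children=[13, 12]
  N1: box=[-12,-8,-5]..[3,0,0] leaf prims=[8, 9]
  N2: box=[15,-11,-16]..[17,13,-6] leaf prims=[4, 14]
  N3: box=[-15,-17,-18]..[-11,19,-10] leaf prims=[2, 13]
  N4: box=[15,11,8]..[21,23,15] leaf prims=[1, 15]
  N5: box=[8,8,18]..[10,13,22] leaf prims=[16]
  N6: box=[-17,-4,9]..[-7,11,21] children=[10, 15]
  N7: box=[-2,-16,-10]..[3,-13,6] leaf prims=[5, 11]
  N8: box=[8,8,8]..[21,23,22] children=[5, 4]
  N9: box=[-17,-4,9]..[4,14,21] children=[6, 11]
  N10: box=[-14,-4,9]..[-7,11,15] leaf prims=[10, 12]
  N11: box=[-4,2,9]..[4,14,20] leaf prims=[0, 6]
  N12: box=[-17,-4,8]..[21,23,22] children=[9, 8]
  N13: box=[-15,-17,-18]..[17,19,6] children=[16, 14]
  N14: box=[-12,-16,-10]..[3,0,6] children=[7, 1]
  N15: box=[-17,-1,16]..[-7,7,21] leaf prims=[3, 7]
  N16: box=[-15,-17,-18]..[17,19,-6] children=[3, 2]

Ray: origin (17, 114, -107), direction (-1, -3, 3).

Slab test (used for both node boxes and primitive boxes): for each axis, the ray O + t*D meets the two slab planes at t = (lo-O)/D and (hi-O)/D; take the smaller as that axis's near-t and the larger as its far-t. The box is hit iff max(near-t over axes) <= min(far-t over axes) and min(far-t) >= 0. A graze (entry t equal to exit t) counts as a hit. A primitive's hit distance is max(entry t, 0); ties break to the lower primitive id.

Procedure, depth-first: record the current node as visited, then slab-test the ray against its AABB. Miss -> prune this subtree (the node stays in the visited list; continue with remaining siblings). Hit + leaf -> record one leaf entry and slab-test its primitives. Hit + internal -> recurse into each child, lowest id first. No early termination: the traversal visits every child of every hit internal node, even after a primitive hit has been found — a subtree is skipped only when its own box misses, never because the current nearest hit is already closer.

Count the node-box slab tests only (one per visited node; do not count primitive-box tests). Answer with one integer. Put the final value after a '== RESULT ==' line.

Walk:
N0 x:[-4,34] y:[91/3,131/3] z:[89/3,43] -> hit [91/3,34], descend [12, 13]
  N12 x:[-4,34] y:[91/3,118/3] z:[115/3,43] -> miss, prune
  N13 x:[0,32] y:[95/3,131/3] z:[89/3,113/3] -> hit [95/3,32], descend [14, 16]
    N14 x:[14,29] y:[38,130/3] z:[97/3,113/3] -> miss, prune
    N16 x:[0,32] y:[95/3,131/3] z:[89/3,101/3] -> hit [95/3,32], descend [2, 3]
      N2 x:[0,2] y:[101/3,125/3] z:[91/3,101/3] -> miss, prune
      N3 x:[28,32] y:[95/3,131/3] z:[89/3,97/3] -> hit [95/3,32] leaf, test {P2(miss), P13@t=32}

Summary -> nodes [0, 12, 13, 14, 16, 2, 3]; box-tests=7; leaf-entries=1; first=P13

== RESULT ==
7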